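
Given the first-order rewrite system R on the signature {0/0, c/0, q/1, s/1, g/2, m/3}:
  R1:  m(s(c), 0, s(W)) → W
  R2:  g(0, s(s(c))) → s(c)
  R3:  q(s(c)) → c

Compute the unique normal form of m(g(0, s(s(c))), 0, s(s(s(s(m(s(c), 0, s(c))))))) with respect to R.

1. m(g(0, s(s(c))), 0, s(s(s(s(m(s(c), 0, s(c)))))))  →  m(s(c), 0, s(s(s(s(m(s(c), 0, s(c)))))))   [R2 at 1]
2. m(s(c), 0, s(s(s(s(m(s(c), 0, s(c)))))))  →  s(s(s(m(s(c), 0, s(c)))))   [R1 at ε]
3. s(s(s(m(s(c), 0, s(c)))))  →  s(s(s(c)))   [R1 at 1.1.1]

s(s(s(c)))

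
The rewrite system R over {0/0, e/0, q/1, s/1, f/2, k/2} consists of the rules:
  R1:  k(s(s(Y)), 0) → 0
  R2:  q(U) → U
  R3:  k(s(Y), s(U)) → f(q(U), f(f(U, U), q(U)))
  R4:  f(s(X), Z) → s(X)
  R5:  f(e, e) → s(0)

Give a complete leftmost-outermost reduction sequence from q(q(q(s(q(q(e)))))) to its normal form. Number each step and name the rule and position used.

s(e)

1. q(q(q(s(q(q(e))))))  →  q(q(s(q(q(e)))))   [R2 at ε]
2. q(q(s(q(q(e)))))  →  q(s(q(q(e))))   [R2 at ε]
3. q(s(q(q(e))))  →  s(q(q(e)))   [R2 at ε]
4. s(q(q(e)))  →  s(q(e))   [R2 at 1]
5. s(q(e))  →  s(e)   [R2 at 1]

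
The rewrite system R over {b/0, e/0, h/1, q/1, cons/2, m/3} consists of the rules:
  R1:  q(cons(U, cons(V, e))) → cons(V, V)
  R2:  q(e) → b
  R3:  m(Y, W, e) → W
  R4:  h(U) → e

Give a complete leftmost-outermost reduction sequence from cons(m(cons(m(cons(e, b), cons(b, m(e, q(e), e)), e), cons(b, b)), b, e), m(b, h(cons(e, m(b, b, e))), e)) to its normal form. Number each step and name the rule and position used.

cons(b, e)

1. cons(m(cons(m(cons(e, b), cons(b, m(e, q(e), e)), e), cons(b, b)), b, e), m(b, h(cons(e, m(b, b, e))), e))  →  cons(b, m(b, h(cons(e, m(b, b, e))), e))   [R3 at 1]
2. cons(b, m(b, h(cons(e, m(b, b, e))), e))  →  cons(b, h(cons(e, m(b, b, e))))   [R3 at 2]
3. cons(b, h(cons(e, m(b, b, e))))  →  cons(b, e)   [R4 at 2]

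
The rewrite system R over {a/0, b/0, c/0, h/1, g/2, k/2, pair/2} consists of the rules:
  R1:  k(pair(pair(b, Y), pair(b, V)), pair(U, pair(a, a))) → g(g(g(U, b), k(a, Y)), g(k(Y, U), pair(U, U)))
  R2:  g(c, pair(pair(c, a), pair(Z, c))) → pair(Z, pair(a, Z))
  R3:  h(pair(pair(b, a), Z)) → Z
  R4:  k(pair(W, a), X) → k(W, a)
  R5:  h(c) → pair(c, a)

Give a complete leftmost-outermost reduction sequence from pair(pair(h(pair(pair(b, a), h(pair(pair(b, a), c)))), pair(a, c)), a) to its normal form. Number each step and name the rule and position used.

pair(pair(c, pair(a, c)), a)

1. pair(pair(h(pair(pair(b, a), h(pair(pair(b, a), c)))), pair(a, c)), a)  →  pair(pair(h(pair(pair(b, a), c)), pair(a, c)), a)   [R3 at 1.1]
2. pair(pair(h(pair(pair(b, a), c)), pair(a, c)), a)  →  pair(pair(c, pair(a, c)), a)   [R3 at 1.1]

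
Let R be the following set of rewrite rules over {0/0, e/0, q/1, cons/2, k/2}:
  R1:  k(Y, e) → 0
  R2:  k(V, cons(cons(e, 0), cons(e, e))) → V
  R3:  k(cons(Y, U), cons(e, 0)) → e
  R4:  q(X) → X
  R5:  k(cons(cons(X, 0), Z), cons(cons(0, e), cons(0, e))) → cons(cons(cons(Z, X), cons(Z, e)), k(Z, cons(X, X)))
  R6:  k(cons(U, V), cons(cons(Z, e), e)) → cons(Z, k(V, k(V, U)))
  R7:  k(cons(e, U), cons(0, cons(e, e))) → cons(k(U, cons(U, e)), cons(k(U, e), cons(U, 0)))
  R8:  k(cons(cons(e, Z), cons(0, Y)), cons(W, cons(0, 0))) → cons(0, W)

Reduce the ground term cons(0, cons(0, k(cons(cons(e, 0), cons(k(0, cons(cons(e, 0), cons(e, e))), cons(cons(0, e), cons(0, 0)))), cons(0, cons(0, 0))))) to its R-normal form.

1. cons(0, cons(0, k(cons(cons(e, 0), cons(k(0, cons(cons(e, 0), cons(e, e))), cons(cons(0, e), cons(0, 0)))), cons(0, cons(0, 0)))))  →  cons(0, cons(0, k(cons(cons(e, 0), cons(0, cons(cons(0, e), cons(0, 0)))), cons(0, cons(0, 0)))))   [R2 at 2.2.1.2.1]
2. cons(0, cons(0, k(cons(cons(e, 0), cons(0, cons(cons(0, e), cons(0, 0)))), cons(0, cons(0, 0)))))  →  cons(0, cons(0, cons(0, 0)))   [R8 at 2.2]

cons(0, cons(0, cons(0, 0)))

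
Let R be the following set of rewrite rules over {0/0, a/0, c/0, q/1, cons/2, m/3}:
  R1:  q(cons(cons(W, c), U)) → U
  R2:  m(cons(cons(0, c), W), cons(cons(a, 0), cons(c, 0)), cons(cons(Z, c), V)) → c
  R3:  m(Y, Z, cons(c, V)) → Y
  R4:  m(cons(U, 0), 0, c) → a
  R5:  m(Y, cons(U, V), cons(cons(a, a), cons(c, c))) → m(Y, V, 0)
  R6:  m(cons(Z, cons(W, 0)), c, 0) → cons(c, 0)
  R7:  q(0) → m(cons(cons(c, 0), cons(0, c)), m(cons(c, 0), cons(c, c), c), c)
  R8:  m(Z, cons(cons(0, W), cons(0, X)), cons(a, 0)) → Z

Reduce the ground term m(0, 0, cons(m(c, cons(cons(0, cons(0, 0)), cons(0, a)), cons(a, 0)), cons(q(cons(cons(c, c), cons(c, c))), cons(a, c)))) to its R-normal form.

1. m(0, 0, cons(m(c, cons(cons(0, cons(0, 0)), cons(0, a)), cons(a, 0)), cons(q(cons(cons(c, c), cons(c, c))), cons(a, c))))  →  m(0, 0, cons(c, cons(q(cons(cons(c, c), cons(c, c))), cons(a, c))))   [R8 at 3.1]
2. m(0, 0, cons(c, cons(q(cons(cons(c, c), cons(c, c))), cons(a, c))))  →  0   [R3 at ε]

0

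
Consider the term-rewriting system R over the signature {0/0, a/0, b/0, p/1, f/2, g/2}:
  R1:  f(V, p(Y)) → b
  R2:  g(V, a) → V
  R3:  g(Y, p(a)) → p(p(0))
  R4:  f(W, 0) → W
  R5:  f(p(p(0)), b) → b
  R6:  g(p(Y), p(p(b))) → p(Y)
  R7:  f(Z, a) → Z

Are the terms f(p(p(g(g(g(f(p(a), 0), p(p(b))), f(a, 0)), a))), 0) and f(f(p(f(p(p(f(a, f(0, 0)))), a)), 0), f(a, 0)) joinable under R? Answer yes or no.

Reduce t₁ = f(p(p(g(g(g(f(p(a), 0), p(p(b))), f(a, 0)), a))), 0):
1. f(p(p(g(g(g(f(p(a), 0), p(p(b))), f(a, 0)), a))), 0)  →  p(p(g(g(g(f(p(a), 0), p(p(b))), f(a, 0)), a)))   [R4 at ε]
2. p(p(g(g(g(f(p(a), 0), p(p(b))), f(a, 0)), a)))  →  p(p(g(g(f(p(a), 0), p(p(b))), f(a, 0))))   [R2 at 1.1]
3. p(p(g(g(f(p(a), 0), p(p(b))), f(a, 0))))  →  p(p(g(g(p(a), p(p(b))), f(a, 0))))   [R4 at 1.1.1.1]
4. p(p(g(g(p(a), p(p(b))), f(a, 0))))  →  p(p(g(p(a), f(a, 0))))   [R6 at 1.1.1]
5. p(p(g(p(a), f(a, 0))))  →  p(p(g(p(a), a)))   [R4 at 1.1.2]
6. p(p(g(p(a), a)))  →  p(p(p(a)))   [R2 at 1.1]

Reduce t₂ = f(f(p(f(p(p(f(a, f(0, 0)))), a)), 0), f(a, 0)):
1. f(f(p(f(p(p(f(a, f(0, 0)))), a)), 0), f(a, 0))  →  f(p(f(p(p(f(a, f(0, 0)))), a)), f(a, 0))   [R4 at 1]
2. f(p(f(p(p(f(a, f(0, 0)))), a)), f(a, 0))  →  f(p(p(p(f(a, f(0, 0))))), f(a, 0))   [R7 at 1.1]
3. f(p(p(p(f(a, f(0, 0))))), f(a, 0))  →  f(p(p(p(f(a, 0)))), f(a, 0))   [R4 at 1.1.1.1.2]
4. f(p(p(p(f(a, 0)))), f(a, 0))  →  f(p(p(p(a))), f(a, 0))   [R4 at 1.1.1.1]
5. f(p(p(p(a))), f(a, 0))  →  f(p(p(p(a))), a)   [R4 at 2]
6. f(p(p(p(a))), a)  →  p(p(p(a)))   [R7 at ε]

yes — NF(t₁) = p(p(p(a))), NF(t₂) = p(p(p(a)))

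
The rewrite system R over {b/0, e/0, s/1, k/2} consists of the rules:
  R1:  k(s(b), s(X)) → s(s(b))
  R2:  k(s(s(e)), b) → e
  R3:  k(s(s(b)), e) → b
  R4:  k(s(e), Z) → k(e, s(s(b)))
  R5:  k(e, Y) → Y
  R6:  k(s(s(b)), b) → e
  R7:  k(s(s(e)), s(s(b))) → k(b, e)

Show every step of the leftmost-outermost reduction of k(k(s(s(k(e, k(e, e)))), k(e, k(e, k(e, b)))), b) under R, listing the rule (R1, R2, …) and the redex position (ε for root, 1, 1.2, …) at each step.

1. k(k(s(s(k(e, k(e, e)))), k(e, k(e, k(e, b)))), b)  →  k(k(s(s(k(e, e))), k(e, k(e, k(e, b)))), b)   [R5 at 1.1.1.1]
2. k(k(s(s(k(e, e))), k(e, k(e, k(e, b)))), b)  →  k(k(s(s(e)), k(e, k(e, k(e, b)))), b)   [R5 at 1.1.1.1]
3. k(k(s(s(e)), k(e, k(e, k(e, b)))), b)  →  k(k(s(s(e)), k(e, k(e, b))), b)   [R5 at 1.2]
4. k(k(s(s(e)), k(e, k(e, b))), b)  →  k(k(s(s(e)), k(e, b)), b)   [R5 at 1.2]
5. k(k(s(s(e)), k(e, b)), b)  →  k(k(s(s(e)), b), b)   [R5 at 1.2]
6. k(k(s(s(e)), b), b)  →  k(e, b)   [R2 at 1]
7. k(e, b)  →  b   [R5 at ε]

b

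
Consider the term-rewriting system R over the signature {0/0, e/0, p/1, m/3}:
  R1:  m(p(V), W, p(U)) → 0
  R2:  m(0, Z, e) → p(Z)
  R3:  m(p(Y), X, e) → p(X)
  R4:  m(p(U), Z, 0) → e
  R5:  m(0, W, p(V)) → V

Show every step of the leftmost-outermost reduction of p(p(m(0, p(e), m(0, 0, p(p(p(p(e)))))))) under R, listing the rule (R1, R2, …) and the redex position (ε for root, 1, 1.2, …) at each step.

1. p(p(m(0, p(e), m(0, 0, p(p(p(p(e))))))))  →  p(p(m(0, p(e), p(p(p(e))))))   [R5 at 1.1.3]
2. p(p(m(0, p(e), p(p(p(e))))))  →  p(p(p(p(e))))   [R5 at 1.1]

p(p(p(p(e))))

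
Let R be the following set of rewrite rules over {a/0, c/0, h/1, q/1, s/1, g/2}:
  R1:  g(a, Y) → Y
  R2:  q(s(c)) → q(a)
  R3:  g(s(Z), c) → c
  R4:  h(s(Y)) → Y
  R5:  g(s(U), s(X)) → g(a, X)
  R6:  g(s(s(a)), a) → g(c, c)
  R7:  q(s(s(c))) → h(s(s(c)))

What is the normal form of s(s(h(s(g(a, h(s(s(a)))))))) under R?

s(s(s(a)))

1. s(s(h(s(g(a, h(s(s(a))))))))  →  s(s(g(a, h(s(s(a))))))   [R4 at 1.1]
2. s(s(g(a, h(s(s(a))))))  →  s(s(h(s(s(a)))))   [R1 at 1.1]
3. s(s(h(s(s(a)))))  →  s(s(s(a)))   [R4 at 1.1]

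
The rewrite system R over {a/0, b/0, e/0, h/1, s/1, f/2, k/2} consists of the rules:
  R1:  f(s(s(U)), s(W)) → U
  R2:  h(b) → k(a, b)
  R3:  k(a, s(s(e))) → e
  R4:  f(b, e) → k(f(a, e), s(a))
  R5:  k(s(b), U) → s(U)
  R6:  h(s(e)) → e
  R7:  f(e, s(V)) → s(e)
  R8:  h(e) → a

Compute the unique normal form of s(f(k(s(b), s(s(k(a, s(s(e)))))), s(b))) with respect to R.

1. s(f(k(s(b), s(s(k(a, s(s(e)))))), s(b)))  →  s(f(s(s(s(k(a, s(s(e)))))), s(b)))   [R5 at 1.1]
2. s(f(s(s(s(k(a, s(s(e)))))), s(b)))  →  s(s(k(a, s(s(e)))))   [R1 at 1]
3. s(s(k(a, s(s(e)))))  →  s(s(e))   [R3 at 1.1]

s(s(e))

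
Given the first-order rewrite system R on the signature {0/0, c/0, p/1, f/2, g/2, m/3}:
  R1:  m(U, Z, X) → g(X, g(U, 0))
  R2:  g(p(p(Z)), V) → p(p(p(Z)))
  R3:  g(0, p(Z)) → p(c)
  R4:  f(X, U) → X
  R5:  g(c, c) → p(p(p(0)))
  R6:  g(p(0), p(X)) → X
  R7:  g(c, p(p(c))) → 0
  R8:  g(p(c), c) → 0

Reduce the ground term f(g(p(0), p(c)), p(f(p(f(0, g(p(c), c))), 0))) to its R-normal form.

c

1. f(g(p(0), p(c)), p(f(p(f(0, g(p(c), c))), 0)))  →  g(p(0), p(c))   [R4 at ε]
2. g(p(0), p(c))  →  c   [R6 at ε]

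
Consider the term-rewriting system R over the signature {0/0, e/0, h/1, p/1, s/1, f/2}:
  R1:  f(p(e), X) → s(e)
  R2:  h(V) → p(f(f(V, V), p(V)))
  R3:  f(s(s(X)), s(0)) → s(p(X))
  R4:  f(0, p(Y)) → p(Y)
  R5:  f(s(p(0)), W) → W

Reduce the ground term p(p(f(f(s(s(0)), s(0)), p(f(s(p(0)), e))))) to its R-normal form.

p(p(p(e)))

1. p(p(f(f(s(s(0)), s(0)), p(f(s(p(0)), e)))))  →  p(p(f(s(p(0)), p(f(s(p(0)), e)))))   [R3 at 1.1.1]
2. p(p(f(s(p(0)), p(f(s(p(0)), e)))))  →  p(p(p(f(s(p(0)), e))))   [R5 at 1.1]
3. p(p(p(f(s(p(0)), e))))  →  p(p(p(e)))   [R5 at 1.1.1]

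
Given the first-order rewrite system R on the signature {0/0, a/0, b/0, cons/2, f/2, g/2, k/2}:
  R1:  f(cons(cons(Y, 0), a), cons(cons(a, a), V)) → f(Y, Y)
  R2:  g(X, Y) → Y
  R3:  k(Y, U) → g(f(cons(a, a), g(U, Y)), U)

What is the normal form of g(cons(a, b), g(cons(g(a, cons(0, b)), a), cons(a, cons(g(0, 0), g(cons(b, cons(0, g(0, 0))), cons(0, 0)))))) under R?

1. g(cons(a, b), g(cons(g(a, cons(0, b)), a), cons(a, cons(g(0, 0), g(cons(b, cons(0, g(0, 0))), cons(0, 0))))))  →  g(cons(g(a, cons(0, b)), a), cons(a, cons(g(0, 0), g(cons(b, cons(0, g(0, 0))), cons(0, 0)))))   [R2 at ε]
2. g(cons(g(a, cons(0, b)), a), cons(a, cons(g(0, 0), g(cons(b, cons(0, g(0, 0))), cons(0, 0)))))  →  cons(a, cons(g(0, 0), g(cons(b, cons(0, g(0, 0))), cons(0, 0))))   [R2 at ε]
3. cons(a, cons(g(0, 0), g(cons(b, cons(0, g(0, 0))), cons(0, 0))))  →  cons(a, cons(0, g(cons(b, cons(0, g(0, 0))), cons(0, 0))))   [R2 at 2.1]
4. cons(a, cons(0, g(cons(b, cons(0, g(0, 0))), cons(0, 0))))  →  cons(a, cons(0, cons(0, 0)))   [R2 at 2.2]

cons(a, cons(0, cons(0, 0)))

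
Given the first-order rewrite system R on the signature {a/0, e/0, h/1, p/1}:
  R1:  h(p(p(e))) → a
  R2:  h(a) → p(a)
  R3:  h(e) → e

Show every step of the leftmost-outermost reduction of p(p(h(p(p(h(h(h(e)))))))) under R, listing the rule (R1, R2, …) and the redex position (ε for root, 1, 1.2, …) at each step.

p(p(a))

1. p(p(h(p(p(h(h(h(e))))))))  →  p(p(h(p(p(h(h(e)))))))   [R3 at 1.1.1.1.1.1.1]
2. p(p(h(p(p(h(h(e)))))))  →  p(p(h(p(p(h(e))))))   [R3 at 1.1.1.1.1.1]
3. p(p(h(p(p(h(e))))))  →  p(p(h(p(p(e)))))   [R3 at 1.1.1.1.1]
4. p(p(h(p(p(e)))))  →  p(p(a))   [R1 at 1.1]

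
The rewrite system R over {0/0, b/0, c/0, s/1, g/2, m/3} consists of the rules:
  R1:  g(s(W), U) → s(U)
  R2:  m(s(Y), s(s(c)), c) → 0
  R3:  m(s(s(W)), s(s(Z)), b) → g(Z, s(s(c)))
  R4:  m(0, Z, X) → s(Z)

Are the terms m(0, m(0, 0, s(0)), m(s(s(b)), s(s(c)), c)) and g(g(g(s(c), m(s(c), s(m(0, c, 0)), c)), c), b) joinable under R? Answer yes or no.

no — NF(t₁) = s(s(0)), NF(t₂) = s(b)

Reduce t₁ = m(0, m(0, 0, s(0)), m(s(s(b)), s(s(c)), c)):
1. m(0, m(0, 0, s(0)), m(s(s(b)), s(s(c)), c))  →  s(m(0, 0, s(0)))   [R4 at ε]
2. s(m(0, 0, s(0)))  →  s(s(0))   [R4 at 1]

Reduce t₂ = g(g(g(s(c), m(s(c), s(m(0, c, 0)), c)), c), b):
1. g(g(g(s(c), m(s(c), s(m(0, c, 0)), c)), c), b)  →  g(g(s(m(s(c), s(m(0, c, 0)), c)), c), b)   [R1 at 1.1]
2. g(g(s(m(s(c), s(m(0, c, 0)), c)), c), b)  →  g(s(c), b)   [R1 at 1]
3. g(s(c), b)  →  s(b)   [R1 at ε]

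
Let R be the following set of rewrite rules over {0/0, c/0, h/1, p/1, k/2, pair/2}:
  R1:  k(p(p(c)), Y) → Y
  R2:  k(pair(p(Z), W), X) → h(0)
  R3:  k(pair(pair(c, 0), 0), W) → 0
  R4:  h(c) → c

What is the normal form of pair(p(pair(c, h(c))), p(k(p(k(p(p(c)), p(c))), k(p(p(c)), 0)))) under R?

1. pair(p(pair(c, h(c))), p(k(p(k(p(p(c)), p(c))), k(p(p(c)), 0))))  →  pair(p(pair(c, c)), p(k(p(k(p(p(c)), p(c))), k(p(p(c)), 0))))   [R4 at 1.1.2]
2. pair(p(pair(c, c)), p(k(p(k(p(p(c)), p(c))), k(p(p(c)), 0))))  →  pair(p(pair(c, c)), p(k(p(p(c)), k(p(p(c)), 0))))   [R1 at 2.1.1.1]
3. pair(p(pair(c, c)), p(k(p(p(c)), k(p(p(c)), 0))))  →  pair(p(pair(c, c)), p(k(p(p(c)), 0)))   [R1 at 2.1]
4. pair(p(pair(c, c)), p(k(p(p(c)), 0)))  →  pair(p(pair(c, c)), p(0))   [R1 at 2.1]

pair(p(pair(c, c)), p(0))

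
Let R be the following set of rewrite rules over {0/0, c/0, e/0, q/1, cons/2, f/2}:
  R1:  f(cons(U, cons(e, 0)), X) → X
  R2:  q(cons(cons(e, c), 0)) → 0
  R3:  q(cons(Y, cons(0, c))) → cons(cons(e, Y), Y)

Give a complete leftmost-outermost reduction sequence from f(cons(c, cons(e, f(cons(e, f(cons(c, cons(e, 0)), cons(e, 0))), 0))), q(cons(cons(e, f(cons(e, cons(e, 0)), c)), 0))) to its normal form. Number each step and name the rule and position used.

1. f(cons(c, cons(e, f(cons(e, f(cons(c, cons(e, 0)), cons(e, 0))), 0))), q(cons(cons(e, f(cons(e, cons(e, 0)), c)), 0)))  →  f(cons(c, cons(e, f(cons(e, cons(e, 0)), 0))), q(cons(cons(e, f(cons(e, cons(e, 0)), c)), 0)))   [R1 at 1.2.2.1.2]
2. f(cons(c, cons(e, f(cons(e, cons(e, 0)), 0))), q(cons(cons(e, f(cons(e, cons(e, 0)), c)), 0)))  →  f(cons(c, cons(e, 0)), q(cons(cons(e, f(cons(e, cons(e, 0)), c)), 0)))   [R1 at 1.2.2]
3. f(cons(c, cons(e, 0)), q(cons(cons(e, f(cons(e, cons(e, 0)), c)), 0)))  →  q(cons(cons(e, f(cons(e, cons(e, 0)), c)), 0))   [R1 at ε]
4. q(cons(cons(e, f(cons(e, cons(e, 0)), c)), 0))  →  q(cons(cons(e, c), 0))   [R1 at 1.1.2]
5. q(cons(cons(e, c), 0))  →  0   [R2 at ε]

0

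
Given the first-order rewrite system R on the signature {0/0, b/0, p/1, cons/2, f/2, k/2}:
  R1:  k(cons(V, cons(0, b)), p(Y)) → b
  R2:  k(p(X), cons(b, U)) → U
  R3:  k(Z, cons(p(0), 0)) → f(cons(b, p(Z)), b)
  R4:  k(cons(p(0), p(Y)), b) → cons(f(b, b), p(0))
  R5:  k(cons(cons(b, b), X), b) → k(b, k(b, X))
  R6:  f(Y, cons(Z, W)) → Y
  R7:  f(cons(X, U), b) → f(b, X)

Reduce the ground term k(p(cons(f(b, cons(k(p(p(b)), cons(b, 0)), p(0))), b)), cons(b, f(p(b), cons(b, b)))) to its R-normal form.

p(b)

1. k(p(cons(f(b, cons(k(p(p(b)), cons(b, 0)), p(0))), b)), cons(b, f(p(b), cons(b, b))))  →  f(p(b), cons(b, b))   [R2 at ε]
2. f(p(b), cons(b, b))  →  p(b)   [R6 at ε]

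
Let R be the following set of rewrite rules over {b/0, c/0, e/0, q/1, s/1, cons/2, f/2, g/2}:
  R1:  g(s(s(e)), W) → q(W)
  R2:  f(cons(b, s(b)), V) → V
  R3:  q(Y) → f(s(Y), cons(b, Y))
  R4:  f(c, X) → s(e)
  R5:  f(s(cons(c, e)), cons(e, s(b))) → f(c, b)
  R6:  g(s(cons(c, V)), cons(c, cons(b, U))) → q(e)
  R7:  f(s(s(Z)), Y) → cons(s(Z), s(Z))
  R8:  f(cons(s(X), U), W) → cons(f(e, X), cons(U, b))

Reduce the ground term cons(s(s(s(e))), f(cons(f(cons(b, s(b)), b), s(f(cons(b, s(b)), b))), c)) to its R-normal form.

1. cons(s(s(s(e))), f(cons(f(cons(b, s(b)), b), s(f(cons(b, s(b)), b))), c))  →  cons(s(s(s(e))), f(cons(b, s(f(cons(b, s(b)), b))), c))   [R2 at 2.1.1]
2. cons(s(s(s(e))), f(cons(b, s(f(cons(b, s(b)), b))), c))  →  cons(s(s(s(e))), f(cons(b, s(b)), c))   [R2 at 2.1.2.1]
3. cons(s(s(s(e))), f(cons(b, s(b)), c))  →  cons(s(s(s(e))), c)   [R2 at 2]

cons(s(s(s(e))), c)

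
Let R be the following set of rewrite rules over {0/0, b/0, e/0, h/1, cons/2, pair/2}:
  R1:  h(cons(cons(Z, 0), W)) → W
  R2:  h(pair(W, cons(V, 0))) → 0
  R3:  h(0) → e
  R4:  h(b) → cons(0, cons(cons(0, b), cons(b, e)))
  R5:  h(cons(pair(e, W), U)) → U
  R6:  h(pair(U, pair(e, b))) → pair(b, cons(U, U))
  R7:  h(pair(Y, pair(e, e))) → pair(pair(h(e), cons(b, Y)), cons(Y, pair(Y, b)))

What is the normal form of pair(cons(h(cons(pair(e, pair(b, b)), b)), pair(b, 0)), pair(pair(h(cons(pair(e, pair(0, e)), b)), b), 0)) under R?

pair(cons(b, pair(b, 0)), pair(pair(b, b), 0))

1. pair(cons(h(cons(pair(e, pair(b, b)), b)), pair(b, 0)), pair(pair(h(cons(pair(e, pair(0, e)), b)), b), 0))  →  pair(cons(b, pair(b, 0)), pair(pair(h(cons(pair(e, pair(0, e)), b)), b), 0))   [R5 at 1.1]
2. pair(cons(b, pair(b, 0)), pair(pair(h(cons(pair(e, pair(0, e)), b)), b), 0))  →  pair(cons(b, pair(b, 0)), pair(pair(b, b), 0))   [R5 at 2.1.1]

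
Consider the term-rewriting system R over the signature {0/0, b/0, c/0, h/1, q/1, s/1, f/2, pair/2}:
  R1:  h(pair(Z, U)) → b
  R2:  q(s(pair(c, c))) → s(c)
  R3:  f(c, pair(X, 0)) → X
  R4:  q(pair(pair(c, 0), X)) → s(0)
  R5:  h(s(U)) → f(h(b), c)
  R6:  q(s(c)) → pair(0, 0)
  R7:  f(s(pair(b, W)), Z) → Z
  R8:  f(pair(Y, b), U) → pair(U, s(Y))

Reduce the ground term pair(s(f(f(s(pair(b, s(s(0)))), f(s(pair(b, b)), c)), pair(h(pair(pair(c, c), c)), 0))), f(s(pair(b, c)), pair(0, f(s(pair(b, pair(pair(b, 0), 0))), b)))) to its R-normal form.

1. pair(s(f(f(s(pair(b, s(s(0)))), f(s(pair(b, b)), c)), pair(h(pair(pair(c, c), c)), 0))), f(s(pair(b, c)), pair(0, f(s(pair(b, pair(pair(b, 0), 0))), b))))  →  pair(s(f(f(s(pair(b, b)), c), pair(h(pair(pair(c, c), c)), 0))), f(s(pair(b, c)), pair(0, f(s(pair(b, pair(pair(b, 0), 0))), b))))   [R7 at 1.1.1]
2. pair(s(f(f(s(pair(b, b)), c), pair(h(pair(pair(c, c), c)), 0))), f(s(pair(b, c)), pair(0, f(s(pair(b, pair(pair(b, 0), 0))), b))))  →  pair(s(f(c, pair(h(pair(pair(c, c), c)), 0))), f(s(pair(b, c)), pair(0, f(s(pair(b, pair(pair(b, 0), 0))), b))))   [R7 at 1.1.1]
3. pair(s(f(c, pair(h(pair(pair(c, c), c)), 0))), f(s(pair(b, c)), pair(0, f(s(pair(b, pair(pair(b, 0), 0))), b))))  →  pair(s(h(pair(pair(c, c), c))), f(s(pair(b, c)), pair(0, f(s(pair(b, pair(pair(b, 0), 0))), b))))   [R3 at 1.1]
4. pair(s(h(pair(pair(c, c), c))), f(s(pair(b, c)), pair(0, f(s(pair(b, pair(pair(b, 0), 0))), b))))  →  pair(s(b), f(s(pair(b, c)), pair(0, f(s(pair(b, pair(pair(b, 0), 0))), b))))   [R1 at 1.1]
5. pair(s(b), f(s(pair(b, c)), pair(0, f(s(pair(b, pair(pair(b, 0), 0))), b))))  →  pair(s(b), pair(0, f(s(pair(b, pair(pair(b, 0), 0))), b)))   [R7 at 2]
6. pair(s(b), pair(0, f(s(pair(b, pair(pair(b, 0), 0))), b)))  →  pair(s(b), pair(0, b))   [R7 at 2.2]

pair(s(b), pair(0, b))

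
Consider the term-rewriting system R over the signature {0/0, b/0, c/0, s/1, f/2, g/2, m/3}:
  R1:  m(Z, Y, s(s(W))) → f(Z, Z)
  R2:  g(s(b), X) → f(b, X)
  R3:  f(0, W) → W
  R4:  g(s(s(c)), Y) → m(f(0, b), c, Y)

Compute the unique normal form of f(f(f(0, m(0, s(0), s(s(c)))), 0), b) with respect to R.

1. f(f(f(0, m(0, s(0), s(s(c)))), 0), b)  →  f(f(m(0, s(0), s(s(c))), 0), b)   [R3 at 1.1]
2. f(f(m(0, s(0), s(s(c))), 0), b)  →  f(f(f(0, 0), 0), b)   [R1 at 1.1]
3. f(f(f(0, 0), 0), b)  →  f(f(0, 0), b)   [R3 at 1.1]
4. f(f(0, 0), b)  →  f(0, b)   [R3 at 1]
5. f(0, b)  →  b   [R3 at ε]

b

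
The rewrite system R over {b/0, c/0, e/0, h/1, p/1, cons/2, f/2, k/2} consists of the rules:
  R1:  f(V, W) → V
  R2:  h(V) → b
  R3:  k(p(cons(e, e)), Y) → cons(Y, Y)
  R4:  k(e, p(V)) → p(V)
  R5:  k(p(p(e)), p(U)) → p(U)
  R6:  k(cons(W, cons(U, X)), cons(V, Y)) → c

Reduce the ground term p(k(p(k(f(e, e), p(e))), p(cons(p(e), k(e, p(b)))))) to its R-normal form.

1. p(k(p(k(f(e, e), p(e))), p(cons(p(e), k(e, p(b))))))  →  p(k(p(k(e, p(e))), p(cons(p(e), k(e, p(b))))))   [R1 at 1.1.1.1]
2. p(k(p(k(e, p(e))), p(cons(p(e), k(e, p(b))))))  →  p(k(p(p(e)), p(cons(p(e), k(e, p(b))))))   [R4 at 1.1.1]
3. p(k(p(p(e)), p(cons(p(e), k(e, p(b))))))  →  p(p(cons(p(e), k(e, p(b)))))   [R5 at 1]
4. p(p(cons(p(e), k(e, p(b)))))  →  p(p(cons(p(e), p(b))))   [R4 at 1.1.2]

p(p(cons(p(e), p(b))))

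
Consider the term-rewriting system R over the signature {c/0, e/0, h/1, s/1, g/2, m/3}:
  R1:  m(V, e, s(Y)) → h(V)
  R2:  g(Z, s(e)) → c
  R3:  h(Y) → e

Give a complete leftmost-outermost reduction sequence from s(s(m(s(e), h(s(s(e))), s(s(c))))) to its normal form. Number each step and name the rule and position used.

1. s(s(m(s(e), h(s(s(e))), s(s(c)))))  →  s(s(m(s(e), e, s(s(c)))))   [R3 at 1.1.2]
2. s(s(m(s(e), e, s(s(c)))))  →  s(s(h(s(e))))   [R1 at 1.1]
3. s(s(h(s(e))))  →  s(s(e))   [R3 at 1.1]

s(s(e))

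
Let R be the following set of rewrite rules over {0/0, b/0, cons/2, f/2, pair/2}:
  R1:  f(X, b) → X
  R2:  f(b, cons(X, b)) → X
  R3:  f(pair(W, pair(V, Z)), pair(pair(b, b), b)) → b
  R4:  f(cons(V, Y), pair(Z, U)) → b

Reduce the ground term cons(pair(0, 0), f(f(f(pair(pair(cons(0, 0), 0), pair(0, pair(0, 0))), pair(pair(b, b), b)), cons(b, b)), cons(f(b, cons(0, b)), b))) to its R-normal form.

cons(pair(0, 0), 0)

1. cons(pair(0, 0), f(f(f(pair(pair(cons(0, 0), 0), pair(0, pair(0, 0))), pair(pair(b, b), b)), cons(b, b)), cons(f(b, cons(0, b)), b)))  →  cons(pair(0, 0), f(f(b, cons(b, b)), cons(f(b, cons(0, b)), b)))   [R3 at 2.1.1]
2. cons(pair(0, 0), f(f(b, cons(b, b)), cons(f(b, cons(0, b)), b)))  →  cons(pair(0, 0), f(b, cons(f(b, cons(0, b)), b)))   [R2 at 2.1]
3. cons(pair(0, 0), f(b, cons(f(b, cons(0, b)), b)))  →  cons(pair(0, 0), f(b, cons(0, b)))   [R2 at 2]
4. cons(pair(0, 0), f(b, cons(0, b)))  →  cons(pair(0, 0), 0)   [R2 at 2]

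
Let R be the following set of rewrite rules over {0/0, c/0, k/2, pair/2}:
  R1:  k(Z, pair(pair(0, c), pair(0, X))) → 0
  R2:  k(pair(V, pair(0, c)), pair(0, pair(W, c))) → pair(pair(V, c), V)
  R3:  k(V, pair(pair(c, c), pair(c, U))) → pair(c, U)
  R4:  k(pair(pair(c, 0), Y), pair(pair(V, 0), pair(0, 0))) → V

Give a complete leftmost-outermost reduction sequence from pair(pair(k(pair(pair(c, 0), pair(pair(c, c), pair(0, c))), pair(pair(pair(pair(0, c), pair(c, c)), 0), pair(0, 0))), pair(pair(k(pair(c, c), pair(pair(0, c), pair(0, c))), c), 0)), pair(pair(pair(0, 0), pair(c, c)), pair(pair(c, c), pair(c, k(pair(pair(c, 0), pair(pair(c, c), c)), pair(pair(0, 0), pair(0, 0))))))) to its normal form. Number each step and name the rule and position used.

pair(pair(pair(pair(0, c), pair(c, c)), pair(pair(0, c), 0)), pair(pair(pair(0, 0), pair(c, c)), pair(pair(c, c), pair(c, 0))))

1. pair(pair(k(pair(pair(c, 0), pair(pair(c, c), pair(0, c))), pair(pair(pair(pair(0, c), pair(c, c)), 0), pair(0, 0))), pair(pair(k(pair(c, c), pair(pair(0, c), pair(0, c))), c), 0)), pair(pair(pair(0, 0), pair(c, c)), pair(pair(c, c), pair(c, k(pair(pair(c, 0), pair(pair(c, c), c)), pair(pair(0, 0), pair(0, 0)))))))  →  pair(pair(pair(pair(0, c), pair(c, c)), pair(pair(k(pair(c, c), pair(pair(0, c), pair(0, c))), c), 0)), pair(pair(pair(0, 0), pair(c, c)), pair(pair(c, c), pair(c, k(pair(pair(c, 0), pair(pair(c, c), c)), pair(pair(0, 0), pair(0, 0)))))))   [R4 at 1.1]
2. pair(pair(pair(pair(0, c), pair(c, c)), pair(pair(k(pair(c, c), pair(pair(0, c), pair(0, c))), c), 0)), pair(pair(pair(0, 0), pair(c, c)), pair(pair(c, c), pair(c, k(pair(pair(c, 0), pair(pair(c, c), c)), pair(pair(0, 0), pair(0, 0)))))))  →  pair(pair(pair(pair(0, c), pair(c, c)), pair(pair(0, c), 0)), pair(pair(pair(0, 0), pair(c, c)), pair(pair(c, c), pair(c, k(pair(pair(c, 0), pair(pair(c, c), c)), pair(pair(0, 0), pair(0, 0)))))))   [R1 at 1.2.1.1]
3. pair(pair(pair(pair(0, c), pair(c, c)), pair(pair(0, c), 0)), pair(pair(pair(0, 0), pair(c, c)), pair(pair(c, c), pair(c, k(pair(pair(c, 0), pair(pair(c, c), c)), pair(pair(0, 0), pair(0, 0)))))))  →  pair(pair(pair(pair(0, c), pair(c, c)), pair(pair(0, c), 0)), pair(pair(pair(0, 0), pair(c, c)), pair(pair(c, c), pair(c, 0))))   [R4 at 2.2.2.2]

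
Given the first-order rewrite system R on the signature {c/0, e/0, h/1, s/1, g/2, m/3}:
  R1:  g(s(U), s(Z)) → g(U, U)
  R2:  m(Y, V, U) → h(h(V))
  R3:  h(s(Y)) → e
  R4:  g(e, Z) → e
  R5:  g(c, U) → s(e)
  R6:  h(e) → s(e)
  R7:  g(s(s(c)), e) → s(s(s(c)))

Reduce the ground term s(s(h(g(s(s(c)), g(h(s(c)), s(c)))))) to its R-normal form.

1. s(s(h(g(s(s(c)), g(h(s(c)), s(c))))))  →  s(s(h(g(s(s(c)), g(e, s(c))))))   [R3 at 1.1.1.2.1]
2. s(s(h(g(s(s(c)), g(e, s(c))))))  →  s(s(h(g(s(s(c)), e))))   [R4 at 1.1.1.2]
3. s(s(h(g(s(s(c)), e))))  →  s(s(h(s(s(s(c))))))   [R7 at 1.1.1]
4. s(s(h(s(s(s(c))))))  →  s(s(e))   [R3 at 1.1]

s(s(e))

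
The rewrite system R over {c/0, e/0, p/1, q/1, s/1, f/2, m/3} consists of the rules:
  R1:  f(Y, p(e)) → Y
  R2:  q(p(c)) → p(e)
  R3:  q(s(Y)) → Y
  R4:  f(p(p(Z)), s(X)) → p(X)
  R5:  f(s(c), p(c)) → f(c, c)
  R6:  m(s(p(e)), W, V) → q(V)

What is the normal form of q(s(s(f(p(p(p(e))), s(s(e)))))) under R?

1. q(s(s(f(p(p(p(e))), s(s(e))))))  →  s(f(p(p(p(e))), s(s(e))))   [R3 at ε]
2. s(f(p(p(p(e))), s(s(e))))  →  s(p(s(e)))   [R4 at 1]

s(p(s(e)))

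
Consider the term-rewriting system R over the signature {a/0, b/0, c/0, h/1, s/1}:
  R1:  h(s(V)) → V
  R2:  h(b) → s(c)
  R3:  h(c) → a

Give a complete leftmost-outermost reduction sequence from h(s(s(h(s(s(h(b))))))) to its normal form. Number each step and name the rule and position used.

s(s(s(c)))

1. h(s(s(h(s(s(h(b)))))))  →  s(h(s(s(h(b)))))   [R1 at ε]
2. s(h(s(s(h(b)))))  →  s(s(h(b)))   [R1 at 1]
3. s(s(h(b)))  →  s(s(s(c)))   [R2 at 1.1]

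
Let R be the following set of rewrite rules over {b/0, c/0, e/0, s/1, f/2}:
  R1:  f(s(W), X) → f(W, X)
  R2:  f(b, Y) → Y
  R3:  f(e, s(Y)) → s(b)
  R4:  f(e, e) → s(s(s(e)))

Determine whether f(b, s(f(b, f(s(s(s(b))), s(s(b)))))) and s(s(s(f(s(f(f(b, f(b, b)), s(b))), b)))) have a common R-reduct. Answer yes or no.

yes — NF(t₁) = s(s(s(b))), NF(t₂) = s(s(s(b)))

Reduce t₁ = f(b, s(f(b, f(s(s(s(b))), s(s(b)))))):
1. f(b, s(f(b, f(s(s(s(b))), s(s(b))))))  →  s(f(b, f(s(s(s(b))), s(s(b)))))   [R2 at ε]
2. s(f(b, f(s(s(s(b))), s(s(b)))))  →  s(f(s(s(s(b))), s(s(b))))   [R2 at 1]
3. s(f(s(s(s(b))), s(s(b))))  →  s(f(s(s(b)), s(s(b))))   [R1 at 1]
4. s(f(s(s(b)), s(s(b))))  →  s(f(s(b), s(s(b))))   [R1 at 1]
5. s(f(s(b), s(s(b))))  →  s(f(b, s(s(b))))   [R1 at 1]
6. s(f(b, s(s(b))))  →  s(s(s(b)))   [R2 at 1]

Reduce t₂ = s(s(s(f(s(f(f(b, f(b, b)), s(b))), b)))):
1. s(s(s(f(s(f(f(b, f(b, b)), s(b))), b))))  →  s(s(s(f(f(f(b, f(b, b)), s(b)), b))))   [R1 at 1.1.1]
2. s(s(s(f(f(f(b, f(b, b)), s(b)), b))))  →  s(s(s(f(f(f(b, b), s(b)), b))))   [R2 at 1.1.1.1.1]
3. s(s(s(f(f(f(b, b), s(b)), b))))  →  s(s(s(f(f(b, s(b)), b))))   [R2 at 1.1.1.1.1]
4. s(s(s(f(f(b, s(b)), b))))  →  s(s(s(f(s(b), b))))   [R2 at 1.1.1.1]
5. s(s(s(f(s(b), b))))  →  s(s(s(f(b, b))))   [R1 at 1.1.1]
6. s(s(s(f(b, b))))  →  s(s(s(b)))   [R2 at 1.1.1]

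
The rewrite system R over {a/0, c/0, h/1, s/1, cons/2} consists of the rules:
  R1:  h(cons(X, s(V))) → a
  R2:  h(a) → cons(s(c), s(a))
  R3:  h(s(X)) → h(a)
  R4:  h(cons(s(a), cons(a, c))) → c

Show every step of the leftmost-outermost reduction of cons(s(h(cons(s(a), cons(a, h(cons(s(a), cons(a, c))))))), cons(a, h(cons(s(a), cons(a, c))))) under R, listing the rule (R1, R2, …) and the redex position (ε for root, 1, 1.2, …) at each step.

cons(s(c), cons(a, c))

1. cons(s(h(cons(s(a), cons(a, h(cons(s(a), cons(a, c))))))), cons(a, h(cons(s(a), cons(a, c)))))  →  cons(s(h(cons(s(a), cons(a, c)))), cons(a, h(cons(s(a), cons(a, c)))))   [R4 at 1.1.1.2.2]
2. cons(s(h(cons(s(a), cons(a, c)))), cons(a, h(cons(s(a), cons(a, c)))))  →  cons(s(c), cons(a, h(cons(s(a), cons(a, c)))))   [R4 at 1.1]
3. cons(s(c), cons(a, h(cons(s(a), cons(a, c)))))  →  cons(s(c), cons(a, c))   [R4 at 2.2]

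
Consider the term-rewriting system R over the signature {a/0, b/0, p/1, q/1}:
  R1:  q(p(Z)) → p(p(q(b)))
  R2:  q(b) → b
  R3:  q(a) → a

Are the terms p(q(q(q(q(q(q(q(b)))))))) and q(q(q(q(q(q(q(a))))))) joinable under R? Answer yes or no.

Reduce t₁ = p(q(q(q(q(q(q(q(b)))))))):
1. p(q(q(q(q(q(q(q(b))))))))  →  p(q(q(q(q(q(q(b)))))))   [R2 at 1.1.1.1.1.1.1]
2. p(q(q(q(q(q(q(b)))))))  →  p(q(q(q(q(q(b))))))   [R2 at 1.1.1.1.1.1]
3. p(q(q(q(q(q(b))))))  →  p(q(q(q(q(b)))))   [R2 at 1.1.1.1.1]
4. p(q(q(q(q(b)))))  →  p(q(q(q(b))))   [R2 at 1.1.1.1]
5. p(q(q(q(b))))  →  p(q(q(b)))   [R2 at 1.1.1]
6. p(q(q(b)))  →  p(q(b))   [R2 at 1.1]
7. p(q(b))  →  p(b)   [R2 at 1]

Reduce t₂ = q(q(q(q(q(q(q(a))))))):
1. q(q(q(q(q(q(q(a)))))))  →  q(q(q(q(q(q(a))))))   [R3 at 1.1.1.1.1.1]
2. q(q(q(q(q(q(a))))))  →  q(q(q(q(q(a)))))   [R3 at 1.1.1.1.1]
3. q(q(q(q(q(a)))))  →  q(q(q(q(a))))   [R3 at 1.1.1.1]
4. q(q(q(q(a))))  →  q(q(q(a)))   [R3 at 1.1.1]
5. q(q(q(a)))  →  q(q(a))   [R3 at 1.1]
6. q(q(a))  →  q(a)   [R3 at 1]
7. q(a)  →  a   [R3 at ε]

no — NF(t₁) = p(b), NF(t₂) = a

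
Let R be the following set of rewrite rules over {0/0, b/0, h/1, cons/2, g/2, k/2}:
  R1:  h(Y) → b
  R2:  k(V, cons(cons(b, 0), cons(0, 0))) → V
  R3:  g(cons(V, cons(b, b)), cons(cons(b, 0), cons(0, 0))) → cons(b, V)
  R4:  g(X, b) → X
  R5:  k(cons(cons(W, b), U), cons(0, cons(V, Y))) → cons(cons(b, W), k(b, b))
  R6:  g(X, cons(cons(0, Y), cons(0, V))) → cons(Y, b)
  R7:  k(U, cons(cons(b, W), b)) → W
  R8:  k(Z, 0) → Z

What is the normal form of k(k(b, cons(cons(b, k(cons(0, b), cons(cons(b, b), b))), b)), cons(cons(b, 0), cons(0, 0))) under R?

1. k(k(b, cons(cons(b, k(cons(0, b), cons(cons(b, b), b))), b)), cons(cons(b, 0), cons(0, 0)))  →  k(b, cons(cons(b, k(cons(0, b), cons(cons(b, b), b))), b))   [R2 at ε]
2. k(b, cons(cons(b, k(cons(0, b), cons(cons(b, b), b))), b))  →  k(cons(0, b), cons(cons(b, b), b))   [R7 at ε]
3. k(cons(0, b), cons(cons(b, b), b))  →  b   [R7 at ε]

b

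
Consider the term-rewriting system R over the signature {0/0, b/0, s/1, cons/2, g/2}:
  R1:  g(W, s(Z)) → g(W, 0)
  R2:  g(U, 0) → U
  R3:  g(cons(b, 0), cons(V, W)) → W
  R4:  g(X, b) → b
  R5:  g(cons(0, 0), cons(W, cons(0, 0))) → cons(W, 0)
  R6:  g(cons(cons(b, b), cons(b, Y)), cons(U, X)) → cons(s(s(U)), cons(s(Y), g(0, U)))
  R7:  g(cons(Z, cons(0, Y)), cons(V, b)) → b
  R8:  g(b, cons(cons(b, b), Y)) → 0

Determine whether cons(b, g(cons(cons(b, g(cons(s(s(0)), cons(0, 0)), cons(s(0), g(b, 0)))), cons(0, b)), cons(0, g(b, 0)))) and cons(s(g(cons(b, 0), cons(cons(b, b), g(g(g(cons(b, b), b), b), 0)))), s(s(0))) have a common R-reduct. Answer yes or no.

no — NF(t₁) = cons(b, b), NF(t₂) = cons(s(b), s(s(0)))

Reduce t₁ = cons(b, g(cons(cons(b, g(cons(s(s(0)), cons(0, 0)), cons(s(0), g(b, 0)))), cons(0, b)), cons(0, g(b, 0)))):
1. cons(b, g(cons(cons(b, g(cons(s(s(0)), cons(0, 0)), cons(s(0), g(b, 0)))), cons(0, b)), cons(0, g(b, 0))))  →  cons(b, g(cons(cons(b, g(cons(s(s(0)), cons(0, 0)), cons(s(0), b))), cons(0, b)), cons(0, g(b, 0))))   [R2 at 2.1.1.2.2.2]
2. cons(b, g(cons(cons(b, g(cons(s(s(0)), cons(0, 0)), cons(s(0), b))), cons(0, b)), cons(0, g(b, 0))))  →  cons(b, g(cons(cons(b, b), cons(0, b)), cons(0, g(b, 0))))   [R7 at 2.1.1.2]
3. cons(b, g(cons(cons(b, b), cons(0, b)), cons(0, g(b, 0))))  →  cons(b, g(cons(cons(b, b), cons(0, b)), cons(0, b)))   [R2 at 2.2.2]
4. cons(b, g(cons(cons(b, b), cons(0, b)), cons(0, b)))  →  cons(b, b)   [R7 at 2]

Reduce t₂ = cons(s(g(cons(b, 0), cons(cons(b, b), g(g(g(cons(b, b), b), b), 0)))), s(s(0))):
1. cons(s(g(cons(b, 0), cons(cons(b, b), g(g(g(cons(b, b), b), b), 0)))), s(s(0)))  →  cons(s(g(g(g(cons(b, b), b), b), 0)), s(s(0)))   [R3 at 1.1]
2. cons(s(g(g(g(cons(b, b), b), b), 0)), s(s(0)))  →  cons(s(g(g(cons(b, b), b), b)), s(s(0)))   [R2 at 1.1]
3. cons(s(g(g(cons(b, b), b), b)), s(s(0)))  →  cons(s(b), s(s(0)))   [R4 at 1.1]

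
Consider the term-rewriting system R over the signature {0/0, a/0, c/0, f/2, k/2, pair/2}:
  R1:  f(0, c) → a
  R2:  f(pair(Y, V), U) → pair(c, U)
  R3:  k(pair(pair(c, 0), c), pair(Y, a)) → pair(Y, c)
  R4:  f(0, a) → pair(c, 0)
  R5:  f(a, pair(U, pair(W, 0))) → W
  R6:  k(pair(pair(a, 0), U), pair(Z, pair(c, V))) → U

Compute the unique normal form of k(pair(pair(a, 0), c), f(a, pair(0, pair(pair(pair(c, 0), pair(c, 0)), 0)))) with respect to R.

c

1. k(pair(pair(a, 0), c), f(a, pair(0, pair(pair(pair(c, 0), pair(c, 0)), 0))))  →  k(pair(pair(a, 0), c), pair(pair(c, 0), pair(c, 0)))   [R5 at 2]
2. k(pair(pair(a, 0), c), pair(pair(c, 0), pair(c, 0)))  →  c   [R6 at ε]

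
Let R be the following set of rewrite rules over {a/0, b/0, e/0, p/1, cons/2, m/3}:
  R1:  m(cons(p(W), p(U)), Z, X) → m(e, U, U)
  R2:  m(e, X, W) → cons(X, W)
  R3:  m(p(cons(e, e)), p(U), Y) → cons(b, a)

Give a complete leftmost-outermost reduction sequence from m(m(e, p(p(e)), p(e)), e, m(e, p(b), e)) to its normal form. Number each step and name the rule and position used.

cons(e, e)

1. m(m(e, p(p(e)), p(e)), e, m(e, p(b), e))  →  m(cons(p(p(e)), p(e)), e, m(e, p(b), e))   [R2 at 1]
2. m(cons(p(p(e)), p(e)), e, m(e, p(b), e))  →  m(e, e, e)   [R1 at ε]
3. m(e, e, e)  →  cons(e, e)   [R2 at ε]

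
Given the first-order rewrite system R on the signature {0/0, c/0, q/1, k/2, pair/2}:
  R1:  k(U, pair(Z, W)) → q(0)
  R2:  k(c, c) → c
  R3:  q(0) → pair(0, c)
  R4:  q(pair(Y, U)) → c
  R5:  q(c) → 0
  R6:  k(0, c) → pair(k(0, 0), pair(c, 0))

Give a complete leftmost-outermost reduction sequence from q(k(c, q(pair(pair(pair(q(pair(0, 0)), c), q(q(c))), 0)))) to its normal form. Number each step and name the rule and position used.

0

1. q(k(c, q(pair(pair(pair(q(pair(0, 0)), c), q(q(c))), 0))))  →  q(k(c, c))   [R4 at 1.2]
2. q(k(c, c))  →  q(c)   [R2 at 1]
3. q(c)  →  0   [R5 at ε]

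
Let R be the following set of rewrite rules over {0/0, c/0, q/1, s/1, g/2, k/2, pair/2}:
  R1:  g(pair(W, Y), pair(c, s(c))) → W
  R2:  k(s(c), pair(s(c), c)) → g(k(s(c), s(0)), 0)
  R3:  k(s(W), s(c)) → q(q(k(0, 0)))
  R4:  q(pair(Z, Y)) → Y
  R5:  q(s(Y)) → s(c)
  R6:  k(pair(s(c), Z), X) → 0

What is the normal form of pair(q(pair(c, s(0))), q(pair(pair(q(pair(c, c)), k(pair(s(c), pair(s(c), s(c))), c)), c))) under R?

1. pair(q(pair(c, s(0))), q(pair(pair(q(pair(c, c)), k(pair(s(c), pair(s(c), s(c))), c)), c)))  →  pair(s(0), q(pair(pair(q(pair(c, c)), k(pair(s(c), pair(s(c), s(c))), c)), c)))   [R4 at 1]
2. pair(s(0), q(pair(pair(q(pair(c, c)), k(pair(s(c), pair(s(c), s(c))), c)), c)))  →  pair(s(0), c)   [R4 at 2]

pair(s(0), c)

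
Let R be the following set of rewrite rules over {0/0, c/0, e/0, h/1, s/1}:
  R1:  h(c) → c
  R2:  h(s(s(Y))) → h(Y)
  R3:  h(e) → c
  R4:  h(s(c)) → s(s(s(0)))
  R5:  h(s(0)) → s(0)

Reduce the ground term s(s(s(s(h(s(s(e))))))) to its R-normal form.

1. s(s(s(s(h(s(s(e)))))))  →  s(s(s(s(h(e)))))   [R2 at 1.1.1.1]
2. s(s(s(s(h(e)))))  →  s(s(s(s(c))))   [R3 at 1.1.1.1]

s(s(s(s(c))))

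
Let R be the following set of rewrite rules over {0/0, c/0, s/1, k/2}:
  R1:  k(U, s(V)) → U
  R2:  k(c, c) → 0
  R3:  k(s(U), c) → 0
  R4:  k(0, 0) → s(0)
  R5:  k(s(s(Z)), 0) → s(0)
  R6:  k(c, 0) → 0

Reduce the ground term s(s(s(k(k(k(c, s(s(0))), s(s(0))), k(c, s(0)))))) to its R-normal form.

s(s(s(0)))

1. s(s(s(k(k(k(c, s(s(0))), s(s(0))), k(c, s(0))))))  →  s(s(s(k(k(c, s(s(0))), k(c, s(0))))))   [R1 at 1.1.1.1]
2. s(s(s(k(k(c, s(s(0))), k(c, s(0))))))  →  s(s(s(k(c, k(c, s(0))))))   [R1 at 1.1.1.1]
3. s(s(s(k(c, k(c, s(0))))))  →  s(s(s(k(c, c))))   [R1 at 1.1.1.2]
4. s(s(s(k(c, c))))  →  s(s(s(0)))   [R2 at 1.1.1]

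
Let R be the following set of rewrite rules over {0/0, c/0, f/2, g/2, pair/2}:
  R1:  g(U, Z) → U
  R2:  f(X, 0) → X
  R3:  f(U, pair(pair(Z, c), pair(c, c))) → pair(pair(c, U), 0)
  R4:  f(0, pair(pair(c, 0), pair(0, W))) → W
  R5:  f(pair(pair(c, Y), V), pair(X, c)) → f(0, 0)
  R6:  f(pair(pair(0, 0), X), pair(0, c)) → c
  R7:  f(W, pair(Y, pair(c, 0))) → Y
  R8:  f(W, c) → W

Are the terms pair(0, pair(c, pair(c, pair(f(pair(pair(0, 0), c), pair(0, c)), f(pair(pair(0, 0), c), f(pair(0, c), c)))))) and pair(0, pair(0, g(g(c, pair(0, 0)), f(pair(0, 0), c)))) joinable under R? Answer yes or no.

no — NF(t₁) = pair(0, pair(c, pair(c, pair(c, c)))), NF(t₂) = pair(0, pair(0, c))

Reduce t₁ = pair(0, pair(c, pair(c, pair(f(pair(pair(0, 0), c), pair(0, c)), f(pair(pair(0, 0), c), f(pair(0, c), c)))))):
1. pair(0, pair(c, pair(c, pair(f(pair(pair(0, 0), c), pair(0, c)), f(pair(pair(0, 0), c), f(pair(0, c), c))))))  →  pair(0, pair(c, pair(c, pair(c, f(pair(pair(0, 0), c), f(pair(0, c), c))))))   [R6 at 2.2.2.1]
2. pair(0, pair(c, pair(c, pair(c, f(pair(pair(0, 0), c), f(pair(0, c), c))))))  →  pair(0, pair(c, pair(c, pair(c, f(pair(pair(0, 0), c), pair(0, c))))))   [R8 at 2.2.2.2.2]
3. pair(0, pair(c, pair(c, pair(c, f(pair(pair(0, 0), c), pair(0, c))))))  →  pair(0, pair(c, pair(c, pair(c, c))))   [R6 at 2.2.2.2]

Reduce t₂ = pair(0, pair(0, g(g(c, pair(0, 0)), f(pair(0, 0), c)))):
1. pair(0, pair(0, g(g(c, pair(0, 0)), f(pair(0, 0), c))))  →  pair(0, pair(0, g(c, pair(0, 0))))   [R1 at 2.2]
2. pair(0, pair(0, g(c, pair(0, 0))))  →  pair(0, pair(0, c))   [R1 at 2.2]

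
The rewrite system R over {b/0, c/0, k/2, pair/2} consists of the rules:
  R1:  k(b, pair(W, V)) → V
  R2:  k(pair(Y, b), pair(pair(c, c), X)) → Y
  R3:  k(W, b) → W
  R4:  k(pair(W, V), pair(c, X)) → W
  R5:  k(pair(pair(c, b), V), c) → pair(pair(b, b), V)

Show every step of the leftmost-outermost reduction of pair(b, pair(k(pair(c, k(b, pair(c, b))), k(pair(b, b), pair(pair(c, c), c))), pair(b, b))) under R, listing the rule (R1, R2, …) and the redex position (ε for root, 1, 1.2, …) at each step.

1. pair(b, pair(k(pair(c, k(b, pair(c, b))), k(pair(b, b), pair(pair(c, c), c))), pair(b, b)))  →  pair(b, pair(k(pair(c, b), k(pair(b, b), pair(pair(c, c), c))), pair(b, b)))   [R1 at 2.1.1.2]
2. pair(b, pair(k(pair(c, b), k(pair(b, b), pair(pair(c, c), c))), pair(b, b)))  →  pair(b, pair(k(pair(c, b), b), pair(b, b)))   [R2 at 2.1.2]
3. pair(b, pair(k(pair(c, b), b), pair(b, b)))  →  pair(b, pair(pair(c, b), pair(b, b)))   [R3 at 2.1]

pair(b, pair(pair(c, b), pair(b, b)))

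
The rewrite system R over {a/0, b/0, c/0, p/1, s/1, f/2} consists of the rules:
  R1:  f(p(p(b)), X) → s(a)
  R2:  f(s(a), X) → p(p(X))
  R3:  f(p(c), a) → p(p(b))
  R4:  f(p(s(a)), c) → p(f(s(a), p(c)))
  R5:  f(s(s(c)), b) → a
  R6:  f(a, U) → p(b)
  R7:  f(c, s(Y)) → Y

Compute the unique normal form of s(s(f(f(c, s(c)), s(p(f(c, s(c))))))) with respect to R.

s(s(p(c)))

1. s(s(f(f(c, s(c)), s(p(f(c, s(c)))))))  →  s(s(f(c, s(p(f(c, s(c)))))))   [R7 at 1.1.1]
2. s(s(f(c, s(p(f(c, s(c)))))))  →  s(s(p(f(c, s(c)))))   [R7 at 1.1]
3. s(s(p(f(c, s(c)))))  →  s(s(p(c)))   [R7 at 1.1.1]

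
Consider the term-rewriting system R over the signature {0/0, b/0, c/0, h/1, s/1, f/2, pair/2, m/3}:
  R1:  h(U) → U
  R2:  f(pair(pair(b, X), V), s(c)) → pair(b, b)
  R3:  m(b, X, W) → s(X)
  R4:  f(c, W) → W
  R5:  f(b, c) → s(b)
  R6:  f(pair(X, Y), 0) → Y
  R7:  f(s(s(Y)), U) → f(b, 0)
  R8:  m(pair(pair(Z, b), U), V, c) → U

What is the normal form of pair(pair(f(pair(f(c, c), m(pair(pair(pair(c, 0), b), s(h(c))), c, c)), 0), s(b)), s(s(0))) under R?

1. pair(pair(f(pair(f(c, c), m(pair(pair(pair(c, 0), b), s(h(c))), c, c)), 0), s(b)), s(s(0)))  →  pair(pair(m(pair(pair(pair(c, 0), b), s(h(c))), c, c), s(b)), s(s(0)))   [R6 at 1.1]
2. pair(pair(m(pair(pair(pair(c, 0), b), s(h(c))), c, c), s(b)), s(s(0)))  →  pair(pair(s(h(c)), s(b)), s(s(0)))   [R8 at 1.1]
3. pair(pair(s(h(c)), s(b)), s(s(0)))  →  pair(pair(s(c), s(b)), s(s(0)))   [R1 at 1.1.1]

pair(pair(s(c), s(b)), s(s(0)))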